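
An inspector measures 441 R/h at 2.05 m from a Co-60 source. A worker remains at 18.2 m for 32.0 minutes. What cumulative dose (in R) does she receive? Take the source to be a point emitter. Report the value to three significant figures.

2.98 R

Using I₁d₁² = I₂d₂², rate at 18.2 m:
441 × (2.05/18.2)² = 441 × 0.01269 = 5.596 R/h.
Dose = rate × time = 5.596 R/h × 0.5333 h = 2.984 R.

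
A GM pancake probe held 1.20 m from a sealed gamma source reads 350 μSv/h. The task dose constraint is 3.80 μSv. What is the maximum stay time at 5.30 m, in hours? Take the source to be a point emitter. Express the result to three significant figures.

Since intensity falls as 1/r², rate at 5.30 m:
350 × (1.20/5.30)² = 350 × 0.05126 = 17.94 μSv/h.
Stay time = 3.80 μSv ÷ 17.94 μSv/h = 0.2118 h.

0.212 h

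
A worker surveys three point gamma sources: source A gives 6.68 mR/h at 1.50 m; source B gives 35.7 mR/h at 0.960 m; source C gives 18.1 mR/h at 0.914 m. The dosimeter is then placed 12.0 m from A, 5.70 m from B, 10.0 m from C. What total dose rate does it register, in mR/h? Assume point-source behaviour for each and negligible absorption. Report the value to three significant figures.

1.27 mR/h

Each source contributes Iᵢ·(dᵢ/rᵢ)²; contributions add.
A: 6.68 × (1.50/12.0)² = 0.1044 mR/h
B: 35.7 × (0.960/5.70)² = 1.013 mR/h
C: 18.1 × (0.914/10.0)² = 0.1512 mR/h
Total = 0.1044 + 1.013 + 0.1512 = 1.269 mR/h.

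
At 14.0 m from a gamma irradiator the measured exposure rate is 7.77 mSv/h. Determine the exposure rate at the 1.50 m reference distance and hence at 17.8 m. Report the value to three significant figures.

677 mSv/h; 4.81 mSv/h

Intensity scales as (d₁/d₂)², so
At 1.50 m: (14.0/1.50)² = 87.11, so 7.77 × 87.11 = 676.8 mSv/h
At 17.8 m: (1.50/17.8)² = 0.007101, so 676.8 × 0.007101 = 4.806 mSv/h.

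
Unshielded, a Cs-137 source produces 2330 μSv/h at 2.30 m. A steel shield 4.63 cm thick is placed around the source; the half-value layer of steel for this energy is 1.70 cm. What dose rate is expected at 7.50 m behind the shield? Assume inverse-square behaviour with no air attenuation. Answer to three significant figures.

33.2 μSv/h

Distance alone: (2.30/7.50)² = 0.09404, so 2330 × 0.09404 = 219.1 μSv/h.
Shield: 4.63/1.70 = 2.724 half-value layers → attenuation 2^(−2.724) = 0.1514.
Combined: 219.1 × 0.1514 = 33.17 μSv/h.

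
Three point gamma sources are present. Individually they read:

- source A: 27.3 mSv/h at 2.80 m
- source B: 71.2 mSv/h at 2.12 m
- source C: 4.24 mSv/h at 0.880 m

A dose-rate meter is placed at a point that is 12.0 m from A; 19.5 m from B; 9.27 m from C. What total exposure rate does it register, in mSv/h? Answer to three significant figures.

By superposition, sum each source's inverse-square contribution:
A: 27.3 × (2.80/12.0)² = 1.486 mSv/h
B: 71.2 × (2.12/19.5)² = 0.8416 mSv/h
C: 4.24 × (0.880/9.27)² = 0.03821 mSv/h
Total = 1.486 + 0.8416 + 0.03821 = 2.366 mSv/h.

2.37 mSv/h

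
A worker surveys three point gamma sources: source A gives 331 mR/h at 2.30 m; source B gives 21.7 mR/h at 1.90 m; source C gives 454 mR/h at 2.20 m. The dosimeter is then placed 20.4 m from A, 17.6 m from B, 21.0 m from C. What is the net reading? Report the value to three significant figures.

9.44 mR/h

By superposition, sum each source's inverse-square contribution:
A: 331 × (2.30/20.4)² = 4.207 mR/h
B: 21.7 × (1.90/17.6)² = 0.2529 mR/h
C: 454 × (2.20/21.0)² = 4.983 mR/h
Total = 4.207 + 0.2529 + 4.983 = 9.443 mR/h.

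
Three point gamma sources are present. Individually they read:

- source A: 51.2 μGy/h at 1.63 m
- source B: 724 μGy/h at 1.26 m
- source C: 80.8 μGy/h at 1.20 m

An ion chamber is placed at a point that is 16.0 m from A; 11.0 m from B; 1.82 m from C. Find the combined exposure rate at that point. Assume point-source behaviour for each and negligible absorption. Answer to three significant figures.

Each source contributes Iᵢ·(dᵢ/rᵢ)²; contributions add.
A: 51.2 × (1.63/16.0)² = 0.5314 μGy/h
B: 724 × (1.26/11.0)² = 9.499 μGy/h
C: 80.8 × (1.20/1.82)² = 35.13 μGy/h
Total = 0.5314 + 9.499 + 35.13 = 45.16 μGy/h.

45.2 μGy/h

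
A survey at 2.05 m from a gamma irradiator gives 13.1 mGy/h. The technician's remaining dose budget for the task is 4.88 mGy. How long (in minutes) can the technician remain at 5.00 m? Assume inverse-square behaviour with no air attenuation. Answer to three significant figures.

By the inverse-square law, rate at 5.00 m:
(2.05/5.00)² = 0.1681, so 13.1 × 0.1681 = 2.202 mGy/h.
Stay time = 4.88 mGy ÷ 2.202 mGy/h = 2.216 h = 133.0 min.

133 min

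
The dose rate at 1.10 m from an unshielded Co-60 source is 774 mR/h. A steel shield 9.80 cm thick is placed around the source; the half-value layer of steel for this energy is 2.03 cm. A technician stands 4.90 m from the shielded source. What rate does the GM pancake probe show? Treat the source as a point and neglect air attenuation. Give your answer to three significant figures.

Distance alone: 774 × (1.10/4.90)² = 774 × 0.05040 = 39.01 mR/h.
Shield: 9.80/2.03 = 4.828 half-value layers → attenuation 2^(−4.828) = 0.03521.
Combined: 39.01 × 0.03521 = 1.374 mR/h.

1.37 mR/h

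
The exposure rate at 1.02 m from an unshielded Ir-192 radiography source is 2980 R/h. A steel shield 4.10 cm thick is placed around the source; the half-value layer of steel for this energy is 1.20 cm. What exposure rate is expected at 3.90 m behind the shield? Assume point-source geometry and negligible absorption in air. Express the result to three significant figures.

Distance alone: (1.02/3.90)² = 0.06840, so 2980 × 0.06840 = 203.8 R/h.
Shield: 4.10/1.20 = 3.417 half-value layers → attenuation 2^(−3.417) = 0.09362.
Combined: 203.8 × 0.09362 = 19.08 R/h.

19.1 R/h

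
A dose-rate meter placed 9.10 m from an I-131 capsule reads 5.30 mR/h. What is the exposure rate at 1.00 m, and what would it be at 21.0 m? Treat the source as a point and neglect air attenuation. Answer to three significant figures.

439 mR/h; 0.995 mR/h

Applying the 1/r² law,
At 1.00 m: 5.30 × (9.10/1.00)² = 5.30 × 82.81 = 438.9 mR/h
At 21.0 m: 438.9 × (1.00/21.0)² = 438.9 × 0.002268 = 0.9954 mR/h.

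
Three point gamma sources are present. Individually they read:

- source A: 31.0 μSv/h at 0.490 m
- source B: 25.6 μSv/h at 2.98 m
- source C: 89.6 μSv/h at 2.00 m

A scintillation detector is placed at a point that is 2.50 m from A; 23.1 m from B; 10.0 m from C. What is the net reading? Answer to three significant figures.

Each source contributes Iᵢ·(dᵢ/rᵢ)²; contributions add.
A: 31.0 × (0.490/2.50)² = 1.191 μSv/h
B: 25.6 × (2.98/23.1)² = 0.4260 μSv/h
C: 89.6 × (2.00/10.0)² = 3.584 μSv/h
Total = 1.191 + 0.4260 + 3.584 = 5.201 μSv/h.

5.20 μSv/h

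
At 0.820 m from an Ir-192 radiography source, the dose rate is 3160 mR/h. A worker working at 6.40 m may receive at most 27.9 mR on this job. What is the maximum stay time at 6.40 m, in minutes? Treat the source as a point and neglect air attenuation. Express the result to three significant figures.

Intensity scales as (d₁/d₂)², so rate at 6.40 m:
(0.820/6.40)² = 0.01642, so 3160 × 0.01642 = 51.89 mR/h.
Stay time = 27.9 mR ÷ 51.89 mR/h = 0.5377 h = 32.26 min.

32.3 min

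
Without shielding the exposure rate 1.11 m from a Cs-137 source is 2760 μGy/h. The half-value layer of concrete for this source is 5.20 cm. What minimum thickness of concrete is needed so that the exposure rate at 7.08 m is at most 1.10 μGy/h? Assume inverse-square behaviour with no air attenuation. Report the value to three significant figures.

30.9 cm

At 7.08 m, distance alone gives (1.11/7.08)² = 0.02458, so 2760 × 0.02458 = 67.84 μGy/h.
Further attenuation needed: 67.84/1.10 = 61.67.
n = log₂(61.67) = 5.946 half-value layers.
Thickness = 5.946 × 5.20 cm = 30.92 cm.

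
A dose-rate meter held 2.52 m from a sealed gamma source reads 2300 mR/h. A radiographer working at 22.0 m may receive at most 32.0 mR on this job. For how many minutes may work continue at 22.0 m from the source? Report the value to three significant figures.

63.6 min

Intensity scales as (d₁/d₂)², so rate at 22.0 m:
(2.52/22.0)² = 0.01312, so 2300 × 0.01312 = 30.18 mR/h.
Stay time = 32.0 mR ÷ 30.18 mR/h = 1.060 h = 63.60 min.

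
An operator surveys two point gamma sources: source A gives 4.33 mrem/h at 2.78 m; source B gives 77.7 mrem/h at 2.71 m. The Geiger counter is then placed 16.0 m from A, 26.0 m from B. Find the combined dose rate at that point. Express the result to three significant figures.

0.975 mrem/h

By superposition, sum each source's inverse-square contribution:
A: 4.33 × (2.78/16.0)² = 0.1307 mrem/h
B: 77.7 × (2.71/26.0)² = 0.8441 mrem/h
Total = 0.1307 + 0.8441 = 0.9748 mrem/h.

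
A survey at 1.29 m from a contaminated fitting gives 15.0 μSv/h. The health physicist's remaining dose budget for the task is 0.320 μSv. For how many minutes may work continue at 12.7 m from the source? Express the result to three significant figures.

By the inverse-square law, rate at 12.7 m:
15.0 × (1.29/12.7)² = 15.0 × 0.01032 = 0.1548 μSv/h.
Stay time = 0.320 μSv ÷ 0.1548 μSv/h = 2.067 h = 124.0 min.

124 min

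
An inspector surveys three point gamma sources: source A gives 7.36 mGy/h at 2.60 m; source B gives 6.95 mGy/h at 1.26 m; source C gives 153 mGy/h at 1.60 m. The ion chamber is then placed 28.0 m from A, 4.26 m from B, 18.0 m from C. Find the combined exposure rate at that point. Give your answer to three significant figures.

1.88 mGy/h

By superposition, sum each source's inverse-square contribution:
A: 7.36 × (2.60/28.0)² = 0.06346 mGy/h
B: 6.95 × (1.26/4.26)² = 0.6080 mGy/h
C: 153 × (1.60/18.0)² = 1.209 mGy/h
Total = 0.06346 + 0.6080 + 1.209 = 1.880 mGy/h.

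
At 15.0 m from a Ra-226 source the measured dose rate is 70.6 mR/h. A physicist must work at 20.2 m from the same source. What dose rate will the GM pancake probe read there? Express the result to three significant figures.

Using I₁d₁² = I₂d₂², scaling from 15.0 m to 20.2 m:
(15.0/20.2)² = 0.5514, so 70.6 × 0.5514 = 38.93 mR/h.

38.9 mR/h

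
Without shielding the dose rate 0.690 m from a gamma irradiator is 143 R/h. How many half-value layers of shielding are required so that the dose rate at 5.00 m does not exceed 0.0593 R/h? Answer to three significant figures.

5.52 half-value layers

At 5.00 m, distance alone gives (0.690/5.00)² = 0.01904, so 143 × 0.01904 = 2.723 R/h.
Further attenuation needed: 2.723/0.0593 = 45.92.
n = log₂(45.92) = 5.521 half-value layers.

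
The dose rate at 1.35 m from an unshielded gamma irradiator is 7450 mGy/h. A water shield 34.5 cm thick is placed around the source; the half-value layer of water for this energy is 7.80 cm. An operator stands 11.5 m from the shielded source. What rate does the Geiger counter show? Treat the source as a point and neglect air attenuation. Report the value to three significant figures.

Distance alone: (1.35/11.5)² = 0.01378, so 7450 × 0.01378 = 102.7 mGy/h.
Shield: 34.5/7.80 = 4.423 half-value layers → attenuation 2^(−4.423) = 0.04662.
Combined: 102.7 × 0.04662 = 4.788 mGy/h.

4.79 mGy/h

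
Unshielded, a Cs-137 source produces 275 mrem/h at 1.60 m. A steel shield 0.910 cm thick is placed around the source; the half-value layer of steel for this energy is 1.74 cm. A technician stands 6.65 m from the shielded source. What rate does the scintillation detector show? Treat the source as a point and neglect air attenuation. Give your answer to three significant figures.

Distance alone: (1.60/6.65)² = 0.05789, so 275 × 0.05789 = 15.92 mrem/h.
Shield: 0.910/1.74 = 0.5230 half-value layers → attenuation 2^(−0.5230) = 0.6959.
Combined: 15.92 × 0.6959 = 11.08 mrem/h.

11.1 mrem/h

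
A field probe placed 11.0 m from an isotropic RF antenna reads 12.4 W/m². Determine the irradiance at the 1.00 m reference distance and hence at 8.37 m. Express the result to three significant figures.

By the inverse-square law,
At 1.00 m: (11.0/1.00)² = 121.0, so 12.4 × 121.0 = 1500 W/m²
At 8.37 m: (1.00/8.37)² = 0.01427, so 1500 × 0.01427 = 21.41 W/m².

1500 W/m²; 21.4 W/m²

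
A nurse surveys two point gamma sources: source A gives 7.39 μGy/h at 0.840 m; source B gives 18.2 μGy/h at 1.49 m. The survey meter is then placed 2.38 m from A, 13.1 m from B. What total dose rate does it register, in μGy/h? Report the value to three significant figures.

1.16 μGy/h

Each source contributes Iᵢ·(dᵢ/rᵢ)²; contributions add.
A: 7.39 × (0.840/2.38)² = 0.9206 μGy/h
B: 18.2 × (1.49/13.1)² = 0.2355 μGy/h
Total = 0.9206 + 0.2355 = 1.156 μGy/h.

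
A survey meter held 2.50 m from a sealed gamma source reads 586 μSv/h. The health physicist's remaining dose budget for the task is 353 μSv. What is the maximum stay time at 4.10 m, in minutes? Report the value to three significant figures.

Using I₁d₁² = I₂d₂², rate at 4.10 m:
586 × (2.50/4.10)² = 586 × 0.3718 = 217.9 μSv/h.
Stay time = 353 μSv ÷ 217.9 μSv/h = 1.620 h = 97.20 min.

97.2 min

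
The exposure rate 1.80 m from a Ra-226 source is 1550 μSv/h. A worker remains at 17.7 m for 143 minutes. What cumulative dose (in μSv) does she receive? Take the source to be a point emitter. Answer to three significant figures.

38.2 μSv

Using I₁d₁² = I₂d₂², rate at 17.7 m:
(1.80/17.7)² = 0.01034, so 1550 × 0.01034 = 16.03 μSv/h.
Dose = rate × time = 16.03 μSv/h × 2.383 h = 38.20 μSv.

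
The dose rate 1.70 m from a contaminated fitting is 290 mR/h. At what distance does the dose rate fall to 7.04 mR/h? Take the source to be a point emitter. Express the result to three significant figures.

By the inverse-square law, d₂ = d₁·√(I₁/I₂).
I₁/I₂ = 290/7.04 = 41.19, so d₂ = 1.70 × √41.19 = 10.91 m.

10.9 m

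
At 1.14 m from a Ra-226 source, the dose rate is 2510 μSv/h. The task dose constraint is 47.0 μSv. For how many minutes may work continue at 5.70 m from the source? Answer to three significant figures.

Intensity scales as (d₁/d₂)², so rate at 5.70 m:
(1.14/5.70)² = 0.04000, so 2510 × 0.04000 = 100.4 μSv/h.
Stay time = 47.0 μSv ÷ 100.4 μSv/h = 0.4681 h = 28.09 min.

28.1 min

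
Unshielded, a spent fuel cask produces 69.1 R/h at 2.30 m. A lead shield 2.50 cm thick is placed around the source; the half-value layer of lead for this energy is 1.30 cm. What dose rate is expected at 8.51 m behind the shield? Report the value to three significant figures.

1.33 R/h

Distance alone: 69.1 × (2.30/8.51)² = 69.1 × 0.07305 = 5.048 R/h.
Shield: 2.50/1.30 = 1.923 half-value layers → attenuation 2^(−1.923) = 0.2637.
Combined: 5.048 × 0.2637 = 1.331 R/h.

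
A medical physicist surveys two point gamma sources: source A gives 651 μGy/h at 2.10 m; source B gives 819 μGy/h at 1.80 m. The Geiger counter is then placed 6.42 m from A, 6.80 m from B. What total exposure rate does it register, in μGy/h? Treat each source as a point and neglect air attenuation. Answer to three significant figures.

127 μGy/h

By superposition, sum each source's inverse-square contribution:
A: 651 × (2.10/6.42)² = 69.65 μGy/h
B: 819 × (1.80/6.80)² = 57.39 μGy/h
Total = 69.65 + 57.39 = 127.0 μGy/h.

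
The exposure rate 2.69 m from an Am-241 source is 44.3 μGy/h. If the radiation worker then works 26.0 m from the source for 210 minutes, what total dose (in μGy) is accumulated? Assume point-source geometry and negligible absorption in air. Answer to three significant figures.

1.66 μGy

Since intensity falls as 1/r², rate at 26.0 m:
44.3 × (2.69/26.0)² = 44.3 × 0.01070 = 0.4740 μGy/h.
Dose = rate × time = 0.4740 μGy/h × 3.500 h = 1.659 μGy.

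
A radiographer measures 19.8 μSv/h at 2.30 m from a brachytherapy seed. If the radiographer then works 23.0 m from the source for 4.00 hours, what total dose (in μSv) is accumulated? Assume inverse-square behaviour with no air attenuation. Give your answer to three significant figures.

0.792 μSv

By the inverse-square law, rate at 23.0 m:
(2.30/23.0)² = 0.01000, so 19.8 × 0.01000 = 0.1980 μSv/h.
Dose = rate × time = 0.1980 μSv/h × 4.000 h = 0.7920 μSv.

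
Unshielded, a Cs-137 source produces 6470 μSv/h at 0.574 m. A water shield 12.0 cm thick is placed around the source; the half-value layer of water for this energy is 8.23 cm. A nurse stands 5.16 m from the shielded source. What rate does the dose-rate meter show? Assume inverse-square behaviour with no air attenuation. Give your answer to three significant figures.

29.1 μSv/h

Distance alone: 6470 × (0.574/5.16)² = 6470 × 0.01237 = 80.03 μSv/h.
Shield: 12.0/8.23 = 1.458 half-value layers → attenuation 2^(−1.458) = 0.3640.
Combined: 80.03 × 0.3640 = 29.13 μSv/h.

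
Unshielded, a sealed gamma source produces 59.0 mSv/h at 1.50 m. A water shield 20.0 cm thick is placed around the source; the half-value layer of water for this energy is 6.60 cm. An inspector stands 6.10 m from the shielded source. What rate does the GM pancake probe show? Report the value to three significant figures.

0.437 mSv/h

Distance alone: 59.0 × (1.50/6.10)² = 59.0 × 0.06047 = 3.568 mSv/h.
Shield: 20.0/6.60 = 3.030 half-value layers → attenuation 2^(−3.030) = 0.1224.
Combined: 3.568 × 0.1224 = 0.4367 mSv/h.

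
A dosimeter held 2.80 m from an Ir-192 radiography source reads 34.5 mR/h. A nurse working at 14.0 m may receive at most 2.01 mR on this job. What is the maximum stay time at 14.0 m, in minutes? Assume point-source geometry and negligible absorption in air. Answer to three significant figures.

Intensity scales as (d₁/d₂)², so rate at 14.0 m:
(2.80/14.0)² = 0.04000, so 34.5 × 0.04000 = 1.380 mR/h.
Stay time = 2.01 mR ÷ 1.380 mR/h = 1.457 h = 87.42 min.

87.4 min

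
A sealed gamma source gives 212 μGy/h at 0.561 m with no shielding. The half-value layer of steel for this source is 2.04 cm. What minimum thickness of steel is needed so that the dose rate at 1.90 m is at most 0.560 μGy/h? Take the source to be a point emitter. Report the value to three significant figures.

10.3 cm

At 1.90 m, distance alone gives (0.561/1.90)² = 0.08718, so 212 × 0.08718 = 18.48 μGy/h.
Further attenuation needed: 18.48/0.560 = 33.00.
n = log₂(33.00) = 5.044 half-value layers.
Thickness = 5.044 × 2.04 cm = 10.29 cm.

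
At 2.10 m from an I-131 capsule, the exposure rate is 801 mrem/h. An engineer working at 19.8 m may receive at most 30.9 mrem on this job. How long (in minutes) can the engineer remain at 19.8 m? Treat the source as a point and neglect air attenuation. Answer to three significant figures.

Intensity scales as (d₁/d₂)², so rate at 19.8 m:
(2.10/19.8)² = 0.01125, so 801 × 0.01125 = 9.011 mrem/h.
Stay time = 30.9 mrem ÷ 9.011 mrem/h = 3.429 h = 205.7 min.

206 min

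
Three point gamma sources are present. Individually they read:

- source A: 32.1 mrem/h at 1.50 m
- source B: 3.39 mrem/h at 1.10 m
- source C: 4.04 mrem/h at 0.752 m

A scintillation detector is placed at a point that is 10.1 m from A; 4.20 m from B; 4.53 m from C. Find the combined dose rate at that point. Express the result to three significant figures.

1.05 mrem/h

By superposition, sum each source's inverse-square contribution:
A: 32.1 × (1.50/10.1)² = 0.7080 mrem/h
B: 3.39 × (1.10/4.20)² = 0.2325 mrem/h
C: 4.04 × (0.752/4.53)² = 0.1113 mrem/h
Total = 0.7080 + 0.2325 + 0.1113 = 1.052 mrem/h.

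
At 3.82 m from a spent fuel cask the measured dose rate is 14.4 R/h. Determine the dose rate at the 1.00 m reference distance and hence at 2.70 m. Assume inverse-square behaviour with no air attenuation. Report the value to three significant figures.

Since intensity falls as 1/r²,
At 1.00 m: (3.82/1.00)² = 14.59, so 14.4 × 14.59 = 210.1 R/h
At 2.70 m: (1.00/2.70)² = 0.1372, so 210.1 × 0.1372 = 28.83 R/h.

210 R/h; 28.8 R/h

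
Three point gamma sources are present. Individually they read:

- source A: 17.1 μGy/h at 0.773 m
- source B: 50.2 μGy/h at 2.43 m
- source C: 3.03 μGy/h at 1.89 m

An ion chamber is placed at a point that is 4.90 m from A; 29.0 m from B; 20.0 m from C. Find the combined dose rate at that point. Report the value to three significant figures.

By superposition, sum each source's inverse-square contribution:
A: 17.1 × (0.773/4.90)² = 0.4256 μGy/h
B: 50.2 × (2.43/29.0)² = 0.3525 μGy/h
C: 3.03 × (1.89/20.0)² = 0.02706 μGy/h
Total = 0.4256 + 0.3525 + 0.02706 = 0.8052 μGy/h.

0.805 μGy/h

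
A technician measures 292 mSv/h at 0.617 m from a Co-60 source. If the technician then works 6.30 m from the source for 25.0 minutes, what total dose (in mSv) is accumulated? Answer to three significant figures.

1.17 mSv

Since intensity falls as 1/r², rate at 6.30 m:
292 × (0.617/6.30)² = 292 × 0.009592 = 2.801 mSv/h.
Dose = rate × time = 2.801 mSv/h × 0.4167 h = 1.167 mSv.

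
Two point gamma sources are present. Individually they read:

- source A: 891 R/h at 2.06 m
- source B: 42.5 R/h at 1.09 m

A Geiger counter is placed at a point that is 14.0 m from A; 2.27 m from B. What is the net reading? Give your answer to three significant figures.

Each source contributes Iᵢ·(dᵢ/rᵢ)²; contributions add.
A: 891 × (2.06/14.0)² = 19.29 R/h
B: 42.5 × (1.09/2.27)² = 9.799 R/h
Total = 19.29 + 9.799 = 29.09 R/h.

29.1 R/h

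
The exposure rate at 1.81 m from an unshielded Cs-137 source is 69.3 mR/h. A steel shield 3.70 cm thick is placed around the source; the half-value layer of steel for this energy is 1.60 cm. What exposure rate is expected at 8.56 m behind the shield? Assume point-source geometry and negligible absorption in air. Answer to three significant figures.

0.624 mR/h

Distance alone: (1.81/8.56)² = 0.04471, so 69.3 × 0.04471 = 3.098 mR/h.
Shield: 3.70/1.60 = 2.312 half-value layers → attenuation 2^(−2.312) = 0.2014.
Combined: 3.098 × 0.2014 = 0.6239 mR/h.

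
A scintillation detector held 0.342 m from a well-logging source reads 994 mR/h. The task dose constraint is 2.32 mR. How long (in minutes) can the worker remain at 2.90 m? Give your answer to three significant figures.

By the inverse-square law, rate at 2.90 m:
(0.342/2.90)² = 0.01391, so 994 × 0.01391 = 13.83 mR/h.
Stay time = 2.32 mR ÷ 13.83 mR/h = 0.1678 h = 10.07 min.

10.1 min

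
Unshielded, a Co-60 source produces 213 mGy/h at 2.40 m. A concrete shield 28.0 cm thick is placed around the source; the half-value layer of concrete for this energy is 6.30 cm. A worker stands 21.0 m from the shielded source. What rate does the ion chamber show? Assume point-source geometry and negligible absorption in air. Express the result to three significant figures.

Distance alone: 213 × (2.40/21.0)² = 213 × 0.01306 = 2.782 mGy/h.
Shield: 28.0/6.30 = 4.444 half-value layers → attenuation 2^(−4.444) = 0.04594.
Combined: 2.782 × 0.04594 = 0.1278 mGy/h.

0.128 mGy/h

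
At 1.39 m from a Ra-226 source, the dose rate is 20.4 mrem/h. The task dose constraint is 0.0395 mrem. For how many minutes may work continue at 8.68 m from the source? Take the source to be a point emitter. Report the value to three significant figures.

Applying the 1/r² law, rate at 8.68 m:
20.4 × (1.39/8.68)² = 20.4 × 0.02564 = 0.5231 mrem/h.
Stay time = 0.0395 mrem ÷ 0.5231 mrem/h = 0.07551 h = 4.531 min.

4.53 min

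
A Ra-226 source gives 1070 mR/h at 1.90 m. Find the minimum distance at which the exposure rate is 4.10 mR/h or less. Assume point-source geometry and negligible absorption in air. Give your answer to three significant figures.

30.7 m

Using I₁d₁² = I₂d₂², d₂ = d₁·√(I₁/I₂).
I₁/I₂ = 1070/4.10 = 261.0, so d₂ = 1.90 × √261.0 = 30.70 m.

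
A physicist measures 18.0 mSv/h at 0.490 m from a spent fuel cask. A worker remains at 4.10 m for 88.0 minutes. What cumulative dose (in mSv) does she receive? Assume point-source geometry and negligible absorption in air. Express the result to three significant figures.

0.377 mSv

Since intensity falls as 1/r², rate at 4.10 m:
18.0 × (0.490/4.10)² = 18.0 × 0.01428 = 0.2570 mSv/h.
Dose = rate × time = 0.2570 mSv/h × 1.467 h = 0.3770 mSv.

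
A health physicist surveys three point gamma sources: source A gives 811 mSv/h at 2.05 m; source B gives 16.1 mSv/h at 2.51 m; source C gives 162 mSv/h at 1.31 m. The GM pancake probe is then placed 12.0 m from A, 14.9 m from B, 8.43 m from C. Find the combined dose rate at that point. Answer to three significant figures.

28.0 mSv/h

By superposition, sum each source's inverse-square contribution:
A: 811 × (2.05/12.0)² = 23.67 mSv/h
B: 16.1 × (2.51/14.9)² = 0.4569 mSv/h
C: 162 × (1.31/8.43)² = 3.912 mSv/h
Total = 23.67 + 0.4569 + 3.912 = 28.04 mSv/h.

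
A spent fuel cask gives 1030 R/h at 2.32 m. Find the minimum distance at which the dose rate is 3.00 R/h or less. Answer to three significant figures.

Applying the 1/r² law, d₂ = d₁·√(I₁/I₂).
I₁/I₂ = 1030/3.00 = 343.3, so d₂ = 2.32 × √343.3 = 42.99 m.

43.0 m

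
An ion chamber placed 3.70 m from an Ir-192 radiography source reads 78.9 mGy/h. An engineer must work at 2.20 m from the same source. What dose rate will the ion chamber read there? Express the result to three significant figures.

223 mGy/h

Using I₁d₁² = I₂d₂², scaling from 3.70 m to 2.20 m:
78.9 × (3.70/2.20)² = 78.9 × 2.829 = 223.2 mGy/h.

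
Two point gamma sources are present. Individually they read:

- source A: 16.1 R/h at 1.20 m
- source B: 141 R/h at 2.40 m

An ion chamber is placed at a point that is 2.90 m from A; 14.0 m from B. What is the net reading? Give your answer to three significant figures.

6.90 R/h

Each source contributes Iᵢ·(dᵢ/rᵢ)²; contributions add.
A: 16.1 × (1.20/2.90)² = 2.757 R/h
B: 141 × (2.40/14.0)² = 4.144 R/h
Total = 2.757 + 4.144 = 6.901 R/h.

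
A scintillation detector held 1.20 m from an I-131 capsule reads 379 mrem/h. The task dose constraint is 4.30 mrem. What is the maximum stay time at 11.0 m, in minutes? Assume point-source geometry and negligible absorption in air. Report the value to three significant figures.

By the inverse-square law, rate at 11.0 m:
(1.20/11.0)² = 0.01190, so 379 × 0.01190 = 4.510 mrem/h.
Stay time = 4.30 mrem ÷ 4.510 mrem/h = 0.9534 h = 57.20 min.

57.2 min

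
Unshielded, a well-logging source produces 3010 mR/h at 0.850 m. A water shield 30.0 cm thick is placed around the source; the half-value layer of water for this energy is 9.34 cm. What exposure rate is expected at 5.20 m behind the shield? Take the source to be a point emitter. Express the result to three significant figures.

Distance alone: 3010 × (0.850/5.20)² = 3010 × 0.02672 = 80.43 mR/h.
Shield: 30.0/9.34 = 3.212 half-value layers → attenuation 2^(−3.212) = 0.1079.
Combined: 80.43 × 0.1079 = 8.678 mR/h.

8.68 mR/h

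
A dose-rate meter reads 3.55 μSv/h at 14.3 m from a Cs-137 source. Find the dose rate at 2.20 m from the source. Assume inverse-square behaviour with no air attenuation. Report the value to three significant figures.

150 μSv/h

Intensity scales as (d₁/d₂)², so the rate at 2.20 m is
(14.3/2.20)² = 42.25, so 3.55 × 42.25 = 150.0 μSv/h.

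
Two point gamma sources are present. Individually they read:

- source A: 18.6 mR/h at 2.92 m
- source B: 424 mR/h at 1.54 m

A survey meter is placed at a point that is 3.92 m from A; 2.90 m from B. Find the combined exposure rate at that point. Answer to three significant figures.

130 mR/h

By superposition, sum each source's inverse-square contribution:
A: 18.6 × (2.92/3.92)² = 10.32 mR/h
B: 424 × (1.54/2.90)² = 119.6 mR/h
Total = 10.32 + 119.6 = 129.9 mR/h.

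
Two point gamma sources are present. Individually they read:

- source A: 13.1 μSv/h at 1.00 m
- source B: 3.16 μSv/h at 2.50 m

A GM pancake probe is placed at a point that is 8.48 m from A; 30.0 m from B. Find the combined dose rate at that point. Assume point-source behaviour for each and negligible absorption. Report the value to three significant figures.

0.204 μSv/h

Each source contributes Iᵢ·(dᵢ/rᵢ)²; contributions add.
A: 13.1 × (1.00/8.48)² = 0.1822 μSv/h
B: 3.16 × (2.50/30.0)² = 0.02194 μSv/h
Total = 0.1822 + 0.02194 = 0.2041 μSv/h.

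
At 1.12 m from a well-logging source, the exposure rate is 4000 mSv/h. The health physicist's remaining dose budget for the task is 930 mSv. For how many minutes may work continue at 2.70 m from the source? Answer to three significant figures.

Using I₁d₁² = I₂d₂², rate at 2.70 m:
4000 × (1.12/2.70)² = 4000 × 0.1721 = 688.4 mSv/h.
Stay time = 930 mSv ÷ 688.4 mSv/h = 1.351 h = 81.06 min.

81.1 min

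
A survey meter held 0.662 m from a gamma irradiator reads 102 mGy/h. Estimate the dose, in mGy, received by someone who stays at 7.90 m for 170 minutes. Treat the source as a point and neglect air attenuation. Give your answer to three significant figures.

Since intensity falls as 1/r², rate at 7.90 m:
102 × (0.662/7.90)² = 102 × 0.007022 = 0.7162 mGy/h.
Dose = rate × time = 0.7162 mGy/h × 2.833 h = 2.029 mGy.

2.03 mGy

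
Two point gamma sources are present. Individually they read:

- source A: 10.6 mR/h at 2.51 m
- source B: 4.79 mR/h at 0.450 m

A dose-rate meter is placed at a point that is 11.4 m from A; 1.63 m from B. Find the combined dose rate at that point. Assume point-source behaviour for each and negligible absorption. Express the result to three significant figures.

0.879 mR/h

Each source contributes Iᵢ·(dᵢ/rᵢ)²; contributions add.
A: 10.6 × (2.51/11.4)² = 0.5139 mR/h
B: 4.79 × (0.450/1.63)² = 0.3651 mR/h
Total = 0.5139 + 0.3651 = 0.8790 mR/h.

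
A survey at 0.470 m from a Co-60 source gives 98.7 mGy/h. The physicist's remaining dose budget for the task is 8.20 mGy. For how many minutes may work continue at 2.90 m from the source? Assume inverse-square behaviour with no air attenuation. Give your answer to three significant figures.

Using I₁d₁² = I₂d₂², rate at 2.90 m:
98.7 × (0.470/2.90)² = 98.7 × 0.02627 = 2.593 mGy/h.
Stay time = 8.20 mGy ÷ 2.593 mGy/h = 3.162 h = 189.7 min.

190 min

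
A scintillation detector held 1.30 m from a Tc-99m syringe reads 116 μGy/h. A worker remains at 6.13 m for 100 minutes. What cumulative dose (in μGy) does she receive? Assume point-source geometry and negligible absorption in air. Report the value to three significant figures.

8.70 μGy

Using I₁d₁² = I₂d₂², rate at 6.13 m:
116 × (1.30/6.13)² = 116 × 0.04497 = 5.217 μGy/h.
Dose = rate × time = 5.217 μGy/h × 1.667 h = 8.697 μGy.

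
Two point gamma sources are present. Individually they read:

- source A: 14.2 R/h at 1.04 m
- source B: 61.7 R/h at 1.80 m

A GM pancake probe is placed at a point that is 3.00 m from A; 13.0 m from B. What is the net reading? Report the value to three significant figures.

Each source contributes Iᵢ·(dᵢ/rᵢ)²; contributions add.
A: 14.2 × (1.04/3.00)² = 1.707 R/h
B: 61.7 × (1.80/13.0)² = 1.183 R/h
Total = 1.707 + 1.183 = 2.890 R/h.

2.89 R/h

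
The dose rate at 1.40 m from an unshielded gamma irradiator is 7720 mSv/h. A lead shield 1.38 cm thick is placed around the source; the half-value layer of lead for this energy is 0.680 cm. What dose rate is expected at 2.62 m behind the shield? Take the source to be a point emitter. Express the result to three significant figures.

Distance alone: (1.40/2.62)² = 0.2855, so 7720 × 0.2855 = 2204 mSv/h.
Shield: 1.38/0.680 = 2.029 half-value layers → attenuation 2^(−2.029) = 0.2450.
Combined: 2204 × 0.2450 = 540.0 mSv/h.

540 mSv/h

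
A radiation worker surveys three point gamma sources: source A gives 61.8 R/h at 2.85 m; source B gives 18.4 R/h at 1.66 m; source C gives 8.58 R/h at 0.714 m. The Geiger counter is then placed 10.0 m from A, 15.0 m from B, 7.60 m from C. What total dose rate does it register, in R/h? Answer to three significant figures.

5.32 R/h

Each source contributes Iᵢ·(dᵢ/rᵢ)²; contributions add.
A: 61.8 × (2.85/10.0)² = 5.020 R/h
B: 18.4 × (1.66/15.0)² = 0.2253 R/h
C: 8.58 × (0.714/7.60)² = 0.07573 R/h
Total = 5.020 + 0.2253 + 0.07573 = 5.321 R/h.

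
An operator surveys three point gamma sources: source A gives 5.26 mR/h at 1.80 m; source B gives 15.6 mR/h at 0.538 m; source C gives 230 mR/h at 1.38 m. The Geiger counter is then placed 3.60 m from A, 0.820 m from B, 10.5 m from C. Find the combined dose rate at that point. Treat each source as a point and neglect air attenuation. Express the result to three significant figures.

By superposition, sum each source's inverse-square contribution:
A: 5.26 × (1.80/3.60)² = 1.315 mR/h
B: 15.6 × (0.538/0.820)² = 6.715 mR/h
C: 230 × (1.38/10.5)² = 3.973 mR/h
Total = 1.315 + 6.715 + 3.973 = 12.00 mR/h.

12.0 mR/h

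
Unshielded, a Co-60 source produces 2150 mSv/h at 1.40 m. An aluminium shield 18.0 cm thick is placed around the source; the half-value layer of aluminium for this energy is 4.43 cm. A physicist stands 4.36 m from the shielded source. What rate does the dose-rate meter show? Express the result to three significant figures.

13.3 mSv/h

Distance alone: (1.40/4.36)² = 0.1031, so 2150 × 0.1031 = 221.7 mSv/h.
Shield: 18.0/4.43 = 4.063 half-value layers → attenuation 2^(−4.063) = 0.05983.
Combined: 221.7 × 0.05983 = 13.26 mSv/h.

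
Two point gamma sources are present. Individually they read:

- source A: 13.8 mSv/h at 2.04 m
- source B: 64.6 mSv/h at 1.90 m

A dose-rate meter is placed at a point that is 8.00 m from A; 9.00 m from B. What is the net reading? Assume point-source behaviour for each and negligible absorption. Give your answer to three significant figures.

3.78 mSv/h

Each source contributes Iᵢ·(dᵢ/rᵢ)²; contributions add.
A: 13.8 × (2.04/8.00)² = 0.8973 mSv/h
B: 64.6 × (1.90/9.00)² = 2.879 mSv/h
Total = 0.8973 + 2.879 = 3.776 mSv/h.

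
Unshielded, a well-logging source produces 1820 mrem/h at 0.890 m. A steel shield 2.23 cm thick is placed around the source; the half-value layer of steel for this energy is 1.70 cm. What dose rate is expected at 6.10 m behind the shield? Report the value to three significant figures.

15.6 mrem/h

Distance alone: (0.890/6.10)² = 0.02129, so 1820 × 0.02129 = 38.75 mrem/h.
Shield: 2.23/1.70 = 1.312 half-value layers → attenuation 2^(−1.312) = 0.4028.
Combined: 38.75 × 0.4028 = 15.61 mrem/h.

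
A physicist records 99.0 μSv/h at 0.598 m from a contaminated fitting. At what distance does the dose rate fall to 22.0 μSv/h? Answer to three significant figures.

1.27 m

Since intensity falls as 1/r², d₂ = d₁·√(I₁/I₂).
I₁/I₂ = 99.0/22.0 = 4.500, so d₂ = 0.598 × √4.500 = 1.269 m.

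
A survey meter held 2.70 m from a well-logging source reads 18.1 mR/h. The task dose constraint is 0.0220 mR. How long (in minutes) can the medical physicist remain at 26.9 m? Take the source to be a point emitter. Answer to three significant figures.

7.24 min

Using I₁d₁² = I₂d₂², rate at 26.9 m:
18.1 × (2.70/26.9)² = 18.1 × 0.01007 = 0.1823 mR/h.
Stay time = 0.0220 mR ÷ 0.1823 mR/h = 0.1207 h = 7.242 min.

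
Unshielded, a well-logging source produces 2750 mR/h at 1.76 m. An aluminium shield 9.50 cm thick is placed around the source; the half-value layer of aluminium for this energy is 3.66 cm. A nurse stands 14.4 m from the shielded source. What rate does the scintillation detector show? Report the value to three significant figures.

6.80 mR/h

Distance alone: (1.76/14.4)² = 0.01494, so 2750 × 0.01494 = 41.09 mR/h.
Shield: 9.50/3.66 = 2.596 half-value layers → attenuation 2^(−2.596) = 0.1654.
Combined: 41.09 × 0.1654 = 6.796 mR/h.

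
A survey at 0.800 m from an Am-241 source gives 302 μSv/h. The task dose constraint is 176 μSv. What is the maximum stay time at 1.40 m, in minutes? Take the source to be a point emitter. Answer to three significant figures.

Intensity scales as (d₁/d₂)², so rate at 1.40 m:
(0.800/1.40)² = 0.3265, so 302 × 0.3265 = 98.60 μSv/h.
Stay time = 176 μSv ÷ 98.60 μSv/h = 1.785 h = 107.1 min.

107 min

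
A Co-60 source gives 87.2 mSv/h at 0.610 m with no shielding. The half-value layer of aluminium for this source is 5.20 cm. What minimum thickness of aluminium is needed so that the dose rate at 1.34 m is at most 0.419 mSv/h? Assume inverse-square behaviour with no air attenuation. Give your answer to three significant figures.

At 1.34 m, distance alone gives (0.610/1.34)² = 0.2072, so 87.2 × 0.2072 = 18.07 mSv/h.
Further attenuation needed: 18.07/0.419 = 43.13.
n = log₂(43.13) = 5.431 half-value layers.
Thickness = 5.431 × 5.20 cm = 28.24 cm.

28.2 cm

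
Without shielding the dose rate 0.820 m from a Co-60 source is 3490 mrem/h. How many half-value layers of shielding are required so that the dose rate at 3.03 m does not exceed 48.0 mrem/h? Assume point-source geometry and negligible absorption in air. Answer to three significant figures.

At 3.03 m, distance alone gives 3490 × (0.820/3.03)² = 3490 × 0.07324 = 255.6 mrem/h.
Further attenuation needed: 255.6/48.0 = 5.325.
n = log₂(5.325) = 2.413 half-value layers.

2.41 half-value layers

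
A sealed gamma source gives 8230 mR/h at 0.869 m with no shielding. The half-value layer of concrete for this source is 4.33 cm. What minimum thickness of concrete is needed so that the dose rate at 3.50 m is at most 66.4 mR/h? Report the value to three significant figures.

12.7 cm

At 3.50 m, distance alone gives (0.869/3.50)² = 0.06165, so 8230 × 0.06165 = 507.4 mR/h.
Further attenuation needed: 507.4/66.4 = 7.642.
n = log₂(7.642) = 2.934 half-value layers.
Thickness = 2.934 × 4.33 cm = 12.70 cm.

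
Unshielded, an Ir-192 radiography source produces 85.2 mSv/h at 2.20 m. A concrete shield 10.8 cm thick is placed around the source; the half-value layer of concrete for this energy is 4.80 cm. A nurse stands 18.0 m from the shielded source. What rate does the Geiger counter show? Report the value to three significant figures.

Distance alone: 85.2 × (2.20/18.0)² = 85.2 × 0.01494 = 1.273 mSv/h.
Shield: 10.8/4.80 = 2.250 half-value layers → attenuation 2^(−2.250) = 0.2102.
Combined: 1.273 × 0.2102 = 0.2676 mSv/h.

0.268 mSv/h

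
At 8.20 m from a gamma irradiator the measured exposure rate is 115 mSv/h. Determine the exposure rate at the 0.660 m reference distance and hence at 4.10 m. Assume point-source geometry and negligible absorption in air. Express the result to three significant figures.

17800 mSv/h; 460 mSv/h

Applying the 1/r² law,
At 0.660 m: (8.20/0.660)² = 154.4, so 115 × 154.4 = 17760 mSv/h
At 4.10 m: 17760 × (0.660/4.10)² = 17760 × 0.02591 = 460.2 mSv/h.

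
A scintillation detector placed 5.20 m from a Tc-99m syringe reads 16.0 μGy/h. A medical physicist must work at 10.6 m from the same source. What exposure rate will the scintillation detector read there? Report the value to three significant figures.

3.85 μGy/h

Applying the 1/r² law, scaling from 5.20 m to 10.6 m:
(5.20/10.6)² = 0.2407, so 16.0 × 0.2407 = 3.851 μGy/h.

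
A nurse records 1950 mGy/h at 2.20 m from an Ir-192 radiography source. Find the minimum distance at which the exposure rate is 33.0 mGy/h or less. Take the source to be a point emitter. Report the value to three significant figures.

Applying the 1/r² law, d₂ = d₁·√(I₁/I₂).
I₁/I₂ = 1950/33.0 = 59.09, so d₂ = 2.20 × √59.09 = 16.91 m.

16.9 m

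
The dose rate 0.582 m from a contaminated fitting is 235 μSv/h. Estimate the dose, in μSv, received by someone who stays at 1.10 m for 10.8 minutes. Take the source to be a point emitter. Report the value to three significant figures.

Intensity scales as (d₁/d₂)², so rate at 1.10 m:
(0.582/1.10)² = 0.2799, so 235 × 0.2799 = 65.78 μSv/h.
Dose = rate × time = 65.78 μSv/h × 0.1800 h = 11.84 μSv.

11.8 μSv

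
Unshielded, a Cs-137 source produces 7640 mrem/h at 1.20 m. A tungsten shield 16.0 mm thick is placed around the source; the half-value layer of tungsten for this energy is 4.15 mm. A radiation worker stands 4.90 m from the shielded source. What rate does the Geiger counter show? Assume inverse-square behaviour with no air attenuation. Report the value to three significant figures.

31.7 mrem/h

Distance alone: 7640 × (1.20/4.90)² = 7640 × 0.05998 = 458.2 mrem/h.
Shield: 16.0/4.15 = 3.855 half-value layers → attenuation 2^(−3.855) = 0.06911.
Combined: 458.2 × 0.06911 = 31.67 mrem/h.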